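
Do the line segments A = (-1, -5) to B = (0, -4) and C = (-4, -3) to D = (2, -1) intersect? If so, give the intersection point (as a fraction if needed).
No (intersection of containing lines falls outside at least one segment)

Parametrize and solve: t = 9/2, s = 5/4. At least one of these is outside [0, 1], so the segments do not intersect.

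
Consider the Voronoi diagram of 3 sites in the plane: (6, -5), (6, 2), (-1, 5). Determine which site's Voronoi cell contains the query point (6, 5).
Nearest site = (6, 2)

The Voronoi cell of site s contains exactly those query points closer to s than to any other site. Compute squared distances from q = (6, 5) to each site:
  (6 − 6)² + (2 − 5)² = 9
  (-1 − 6)² + (5 − 5)² = 49
  (6 − 6)² + (-5 − 5)² = 100
Minimum is attained by (6, 2), so q lies in its Voronoi cell.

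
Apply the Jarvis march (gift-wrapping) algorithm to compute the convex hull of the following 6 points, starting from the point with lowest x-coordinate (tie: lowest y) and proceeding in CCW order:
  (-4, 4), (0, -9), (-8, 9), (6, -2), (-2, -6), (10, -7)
Hull (CCW) = [(-8, 9), (-2, -6), (0, -9), (10, -7), (6, -2)]

Jarvis march: at each step, from the current hull vertex p, select the next vertex q as the point such that every other point lies strictly to the left of (or on) the directed line p → q. (Equivalently: for every other point r, the cross product (q − p) × (r − p) ≥ 0.)
Starting point (lowest x, tie lowest y): (-8, 9). Wrap until returning to start. Resulting hull: (-8, 9), (-2, -6), (0, -9), (10, -7), (6, -2).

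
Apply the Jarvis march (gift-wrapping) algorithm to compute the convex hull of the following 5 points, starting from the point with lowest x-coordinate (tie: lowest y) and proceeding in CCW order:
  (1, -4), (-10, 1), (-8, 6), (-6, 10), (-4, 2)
Hull (CCW) = [(-10, 1), (1, -4), (-6, 10), (-8, 6)]

Jarvis march: at each step, from the current hull vertex p, select the next vertex q as the point such that every other point lies strictly to the left of (or on) the directed line p → q. (Equivalently: for every other point r, the cross product (q − p) × (r − p) ≥ 0.)
Starting point (lowest x, tie lowest y): (-10, 1). Wrap until returning to start. Resulting hull: (-10, 1), (1, -4), (-6, 10), (-8, 6).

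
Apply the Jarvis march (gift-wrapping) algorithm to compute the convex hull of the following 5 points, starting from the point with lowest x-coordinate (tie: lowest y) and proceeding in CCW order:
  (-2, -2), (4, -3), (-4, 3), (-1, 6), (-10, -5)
Hull (CCW) = [(-10, -5), (4, -3), (-1, 6), (-4, 3)]

Jarvis march: at each step, from the current hull vertex p, select the next vertex q as the point such that every other point lies strictly to the left of (or on) the directed line p → q. (Equivalently: for every other point r, the cross product (q − p) × (r − p) ≥ 0.)
Starting point (lowest x, tie lowest y): (-10, -5). Wrap until returning to start. Resulting hull: (-10, -5), (4, -3), (-1, 6), (-4, 3).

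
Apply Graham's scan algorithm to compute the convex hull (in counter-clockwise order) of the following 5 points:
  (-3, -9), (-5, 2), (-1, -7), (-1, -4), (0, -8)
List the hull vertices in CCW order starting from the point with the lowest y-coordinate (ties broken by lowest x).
Hull (CCW) = [(-3, -9), (0, -8), (-1, -4), (-5, 2)]

Graham scan procedure:
  1. Find the pivot p₀ = point with lowest y (tie → lowest x): (-3, -9).
  2. Sort the remaining points by polar angle around p₀.
  3. Walk through sorted points, maintaining a stack; pop the top while the last three entries make a non-left turn (cross product ≤ 0).
  4. Final stack is the convex hull in CCW order: (-3, -9), (0, -8), (-1, -4), (-5, 2).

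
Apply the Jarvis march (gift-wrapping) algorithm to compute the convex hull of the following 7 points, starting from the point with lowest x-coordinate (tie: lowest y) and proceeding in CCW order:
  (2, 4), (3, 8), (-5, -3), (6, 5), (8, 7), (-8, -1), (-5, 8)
Hull (CCW) = [(-8, -1), (-5, -3), (6, 5), (8, 7), (3, 8), (-5, 8)]

Jarvis march: at each step, from the current hull vertex p, select the next vertex q as the point such that every other point lies strictly to the left of (or on) the directed line p → q. (Equivalently: for every other point r, the cross product (q − p) × (r − p) ≥ 0.)
Starting point (lowest x, tie lowest y): (-8, -1). Wrap until returning to start. Resulting hull: (-8, -1), (-5, -3), (6, 5), (8, 7), (3, 8), (-5, 8).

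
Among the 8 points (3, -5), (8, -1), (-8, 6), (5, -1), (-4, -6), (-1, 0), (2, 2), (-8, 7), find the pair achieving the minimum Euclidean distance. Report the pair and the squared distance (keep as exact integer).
Pair = ((-8, 6), (-8, 7)); squared distance = 1

Compute all C(8, 2) = 28 pairwise squared distances (x_i − x_j)² + (y_i − y_j)². The minimum is 1, attained by the pair ((-8, 6), (-8, 7)).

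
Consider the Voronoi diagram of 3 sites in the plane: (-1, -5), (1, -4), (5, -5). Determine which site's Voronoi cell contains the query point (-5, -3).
Nearest site = (-1, -5)

The Voronoi cell of site s contains exactly those query points closer to s than to any other site. Compute squared distances from q = (-5, -3) to each site:
  (-1 − -5)² + (-5 − -3)² = 20
  (1 − -5)² + (-4 − -3)² = 37
  (5 − -5)² + (-5 − -3)² = 104
Minimum is attained by (-1, -5), so q lies in its Voronoi cell.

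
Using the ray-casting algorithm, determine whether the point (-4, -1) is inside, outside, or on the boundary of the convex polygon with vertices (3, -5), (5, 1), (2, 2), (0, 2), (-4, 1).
The point (-4, -1) lies strictly outside the polygon

Cast a horizontal ray to the right from the query point and count how many polygon edges it crosses (each edge strictly once or zero times, handled with the usual half-open convention). 
Parity of crossings → even ⇒ outside.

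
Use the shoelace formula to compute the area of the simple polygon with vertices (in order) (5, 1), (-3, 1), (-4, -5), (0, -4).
Area = 63/2

Shoelace formula: Area = (1/2) |Σ_i (x_i · y_{i+1} − x_{i+1} · y_i)| (indices mod n). Compute each cross term:
  (5)(1) − (-3)(1) = 8
  (-3)(-5) − (-4)(1) = 19
  (-4)(-4) − (0)(-5) = 16
  (0)(1) − (5)(-4) = 20
Sum = 63, so (signed) Area = 63/2 = 63/2, |Area| = 63/2.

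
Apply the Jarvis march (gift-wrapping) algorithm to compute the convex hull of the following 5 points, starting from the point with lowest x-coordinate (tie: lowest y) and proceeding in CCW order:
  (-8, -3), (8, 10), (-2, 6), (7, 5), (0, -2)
Hull (CCW) = [(-8, -3), (0, -2), (7, 5), (8, 10), (-2, 6)]

Jarvis march: at each step, from the current hull vertex p, select the next vertex q as the point such that every other point lies strictly to the left of (or on) the directed line p → q. (Equivalently: for every other point r, the cross product (q − p) × (r − p) ≥ 0.)
Starting point (lowest x, tie lowest y): (-8, -3). Wrap until returning to start. Resulting hull: (-8, -3), (0, -2), (7, 5), (8, 10), (-2, 6).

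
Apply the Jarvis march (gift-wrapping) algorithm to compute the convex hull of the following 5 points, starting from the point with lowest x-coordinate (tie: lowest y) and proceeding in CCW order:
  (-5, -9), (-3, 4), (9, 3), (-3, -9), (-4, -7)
Hull (CCW) = [(-5, -9), (-3, -9), (9, 3), (-3, 4)]

Jarvis march: at each step, from the current hull vertex p, select the next vertex q as the point such that every other point lies strictly to the left of (or on) the directed line p → q. (Equivalently: for every other point r, the cross product (q − p) × (r − p) ≥ 0.)
Starting point (lowest x, tie lowest y): (-5, -9). Wrap until returning to start. Resulting hull: (-5, -9), (-3, -9), (9, 3), (-3, 4).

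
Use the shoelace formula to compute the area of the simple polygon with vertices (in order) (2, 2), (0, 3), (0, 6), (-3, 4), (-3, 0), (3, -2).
Area = 26

Shoelace formula: Area = (1/2) |Σ_i (x_i · y_{i+1} − x_{i+1} · y_i)| (indices mod n). Compute each cross term:
  (2)(3) − (0)(2) = 6
  (0)(6) − (0)(3) = 0
  (0)(4) − (-3)(6) = 18
  (-3)(0) − (-3)(4) = 12
  (-3)(-2) − (3)(0) = 6
  (3)(2) − (2)(-2) = 10
Sum = 52, so (signed) Area = 52/2 = 26, |Area| = 26.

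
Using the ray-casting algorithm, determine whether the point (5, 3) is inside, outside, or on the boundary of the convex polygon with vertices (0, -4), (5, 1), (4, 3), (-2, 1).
The point (5, 3) lies strictly outside the polygon

Cast a horizontal ray to the right from the query point and count how many polygon edges it crosses (each edge strictly once or zero times, handled with the usual half-open convention). 
Parity of crossings → even ⇒ outside.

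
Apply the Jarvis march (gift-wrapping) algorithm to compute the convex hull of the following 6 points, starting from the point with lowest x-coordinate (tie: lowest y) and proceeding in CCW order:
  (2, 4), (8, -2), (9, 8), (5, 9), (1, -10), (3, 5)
Hull (CCW) = [(1, -10), (8, -2), (9, 8), (5, 9), (2, 4)]

Jarvis march: at each step, from the current hull vertex p, select the next vertex q as the point such that every other point lies strictly to the left of (or on) the directed line p → q. (Equivalently: for every other point r, the cross product (q − p) × (r − p) ≥ 0.)
Starting point (lowest x, tie lowest y): (1, -10). Wrap until returning to start. Resulting hull: (1, -10), (8, -2), (9, 8), (5, 9), (2, 4).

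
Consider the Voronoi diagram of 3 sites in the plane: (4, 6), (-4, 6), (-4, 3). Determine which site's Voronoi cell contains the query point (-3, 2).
Nearest site = (-4, 3)

The Voronoi cell of site s contains exactly those query points closer to s than to any other site. Compute squared distances from q = (-3, 2) to each site:
  (-4 − -3)² + (3 − 2)² = 2
  (-4 − -3)² + (6 − 2)² = 17
  (4 − -3)² + (6 − 2)² = 65
Minimum is attained by (-4, 3), so q lies in its Voronoi cell.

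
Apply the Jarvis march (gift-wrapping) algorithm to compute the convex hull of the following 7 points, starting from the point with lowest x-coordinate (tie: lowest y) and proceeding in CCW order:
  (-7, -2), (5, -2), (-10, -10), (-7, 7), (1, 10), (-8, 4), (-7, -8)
Hull (CCW) = [(-10, -10), (5, -2), (1, 10), (-7, 7), (-8, 4)]

Jarvis march: at each step, from the current hull vertex p, select the next vertex q as the point such that every other point lies strictly to the left of (or on) the directed line p → q. (Equivalently: for every other point r, the cross product (q − p) × (r − p) ≥ 0.)
Starting point (lowest x, tie lowest y): (-10, -10). Wrap until returning to start. Resulting hull: (-10, -10), (5, -2), (1, 10), (-7, 7), (-8, 4).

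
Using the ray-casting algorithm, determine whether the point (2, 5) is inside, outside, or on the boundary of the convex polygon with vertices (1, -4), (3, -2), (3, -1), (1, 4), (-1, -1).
The point (2, 5) lies strictly outside the polygon

Cast a horizontal ray to the right from the query point and count how many polygon edges it crosses (each edge strictly once or zero times, handled with the usual half-open convention). 
Parity of crossings → even ⇒ outside.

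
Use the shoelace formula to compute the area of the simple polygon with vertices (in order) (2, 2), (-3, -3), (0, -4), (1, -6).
Area = 15

Shoelace formula: Area = (1/2) |Σ_i (x_i · y_{i+1} − x_{i+1} · y_i)| (indices mod n). Compute each cross term:
  (2)(-3) − (-3)(2) = 0
  (-3)(-4) − (0)(-3) = 12
  (0)(-6) − (1)(-4) = 4
  (1)(2) − (2)(-6) = 14
Sum = 30, so (signed) Area = 30/2 = 15, |Area| = 15.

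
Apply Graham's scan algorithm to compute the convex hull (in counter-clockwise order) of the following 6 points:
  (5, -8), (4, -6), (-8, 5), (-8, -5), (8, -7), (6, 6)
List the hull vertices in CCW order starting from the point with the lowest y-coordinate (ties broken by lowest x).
Hull (CCW) = [(5, -8), (8, -7), (6, 6), (-8, 5), (-8, -5)]

Graham scan procedure:
  1. Find the pivot p₀ = point with lowest y (tie → lowest x): (5, -8).
  2. Sort the remaining points by polar angle around p₀.
  3. Walk through sorted points, maintaining a stack; pop the top while the last three entries make a non-left turn (cross product ≤ 0).
  4. Final stack is the convex hull in CCW order: (5, -8), (8, -7), (6, 6), (-8, 5), (-8, -5).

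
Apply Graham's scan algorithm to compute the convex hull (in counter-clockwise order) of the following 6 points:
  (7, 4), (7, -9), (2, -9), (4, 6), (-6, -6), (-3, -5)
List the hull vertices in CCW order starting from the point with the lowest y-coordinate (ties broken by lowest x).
Hull (CCW) = [(2, -9), (7, -9), (7, 4), (4, 6), (-6, -6)]

Graham scan procedure:
  1. Find the pivot p₀ = point with lowest y (tie → lowest x): (2, -9).
  2. Sort the remaining points by polar angle around p₀.
  3. Walk through sorted points, maintaining a stack; pop the top while the last three entries make a non-left turn (cross product ≤ 0).
  4. Final stack is the convex hull in CCW order: (2, -9), (7, -9), (7, 4), (4, 6), (-6, -6).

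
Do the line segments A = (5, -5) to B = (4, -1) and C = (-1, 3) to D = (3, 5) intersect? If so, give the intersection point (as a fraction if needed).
No (intersection of containing lines falls outside at least one segment)

Parametrize and solve: t = 22/9, s = 8/9. At least one of these is outside [0, 1], so the segments do not intersect.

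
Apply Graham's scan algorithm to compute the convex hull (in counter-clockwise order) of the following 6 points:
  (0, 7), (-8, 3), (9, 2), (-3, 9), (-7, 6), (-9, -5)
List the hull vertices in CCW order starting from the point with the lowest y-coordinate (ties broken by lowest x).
Hull (CCW) = [(-9, -5), (9, 2), (-3, 9), (-7, 6), (-8, 3)]

Graham scan procedure:
  1. Find the pivot p₀ = point with lowest y (tie → lowest x): (-9, -5).
  2. Sort the remaining points by polar angle around p₀.
  3. Walk through sorted points, maintaining a stack; pop the top while the last three entries make a non-left turn (cross product ≤ 0).
  4. Final stack is the convex hull in CCW order: (-9, -5), (9, 2), (-3, 9), (-7, 6), (-8, 3).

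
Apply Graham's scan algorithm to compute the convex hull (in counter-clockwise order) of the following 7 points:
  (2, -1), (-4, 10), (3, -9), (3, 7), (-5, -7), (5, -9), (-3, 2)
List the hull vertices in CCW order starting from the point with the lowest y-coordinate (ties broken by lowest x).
Hull (CCW) = [(3, -9), (5, -9), (3, 7), (-4, 10), (-5, -7)]

Graham scan procedure:
  1. Find the pivot p₀ = point with lowest y (tie → lowest x): (3, -9).
  2. Sort the remaining points by polar angle around p₀.
  3. Walk through sorted points, maintaining a stack; pop the top while the last three entries make a non-left turn (cross product ≤ 0).
  4. Final stack is the convex hull in CCW order: (3, -9), (5, -9), (3, 7), (-4, 10), (-5, -7).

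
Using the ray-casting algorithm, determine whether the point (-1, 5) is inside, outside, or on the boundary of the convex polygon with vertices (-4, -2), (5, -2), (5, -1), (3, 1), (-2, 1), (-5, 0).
The point (-1, 5) lies strictly outside the polygon

Cast a horizontal ray to the right from the query point and count how many polygon edges it crosses (each edge strictly once or zero times, handled with the usual half-open convention). 
Parity of crossings → even ⇒ outside.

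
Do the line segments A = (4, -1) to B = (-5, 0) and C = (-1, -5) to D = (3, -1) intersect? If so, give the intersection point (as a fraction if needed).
No (intersection of containing lines falls outside at least one segment)

Parametrize and solve: t = 1/10, s = 41/40. At least one of these is outside [0, 1], so the segments do not intersect.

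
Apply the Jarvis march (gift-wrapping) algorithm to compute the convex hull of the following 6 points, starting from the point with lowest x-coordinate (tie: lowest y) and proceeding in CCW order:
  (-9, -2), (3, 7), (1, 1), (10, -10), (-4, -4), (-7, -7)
Hull (CCW) = [(-9, -2), (-7, -7), (10, -10), (3, 7)]

Jarvis march: at each step, from the current hull vertex p, select the next vertex q as the point such that every other point lies strictly to the left of (or on) the directed line p → q. (Equivalently: for every other point r, the cross product (q − p) × (r − p) ≥ 0.)
Starting point (lowest x, tie lowest y): (-9, -2). Wrap until returning to start. Resulting hull: (-9, -2), (-7, -7), (10, -10), (3, 7).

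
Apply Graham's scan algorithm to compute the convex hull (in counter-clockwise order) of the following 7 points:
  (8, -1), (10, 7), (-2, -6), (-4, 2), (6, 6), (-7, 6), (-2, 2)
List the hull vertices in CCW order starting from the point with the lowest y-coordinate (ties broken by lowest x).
Hull (CCW) = [(-2, -6), (8, -1), (10, 7), (-7, 6)]

Graham scan procedure:
  1. Find the pivot p₀ = point with lowest y (tie → lowest x): (-2, -6).
  2. Sort the remaining points by polar angle around p₀.
  3. Walk through sorted points, maintaining a stack; pop the top while the last three entries make a non-left turn (cross product ≤ 0).
  4. Final stack is the convex hull in CCW order: (-2, -6), (8, -1), (10, 7), (-7, 6).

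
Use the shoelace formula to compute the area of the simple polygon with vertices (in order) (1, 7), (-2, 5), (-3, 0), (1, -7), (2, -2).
Area = 83/2

Shoelace formula: Area = (1/2) |Σ_i (x_i · y_{i+1} − x_{i+1} · y_i)| (indices mod n). Compute each cross term:
  (1)(5) − (-2)(7) = 19
  (-2)(0) − (-3)(5) = 15
  (-3)(-7) − (1)(0) = 21
  (1)(-2) − (2)(-7) = 12
  (2)(7) − (1)(-2) = 16
Sum = 83, so (signed) Area = 83/2 = 83/2, |Area| = 83/2.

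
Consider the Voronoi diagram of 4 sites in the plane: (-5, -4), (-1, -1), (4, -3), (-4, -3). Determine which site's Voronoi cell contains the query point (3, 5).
Nearest site = (-1, -1)

The Voronoi cell of site s contains exactly those query points closer to s than to any other site. Compute squared distances from q = (3, 5) to each site:
  (-1 − 3)² + (-1 − 5)² = 52
  (4 − 3)² + (-3 − 5)² = 65
  (-4 − 3)² + (-3 − 5)² = 113
  (-5 − 3)² + (-4 − 5)² = 145
Minimum is attained by (-1, -1), so q lies in its Voronoi cell.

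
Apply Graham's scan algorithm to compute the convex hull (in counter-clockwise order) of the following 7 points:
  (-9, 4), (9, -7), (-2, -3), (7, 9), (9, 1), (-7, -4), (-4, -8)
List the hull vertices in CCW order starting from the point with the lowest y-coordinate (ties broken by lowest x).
Hull (CCW) = [(-4, -8), (9, -7), (9, 1), (7, 9), (-9, 4), (-7, -4)]

Graham scan procedure:
  1. Find the pivot p₀ = point with lowest y (tie → lowest x): (-4, -8).
  2. Sort the remaining points by polar angle around p₀.
  3. Walk through sorted points, maintaining a stack; pop the top while the last three entries make a non-left turn (cross product ≤ 0).
  4. Final stack is the convex hull in CCW order: (-4, -8), (9, -7), (9, 1), (7, 9), (-9, 4), (-7, -4).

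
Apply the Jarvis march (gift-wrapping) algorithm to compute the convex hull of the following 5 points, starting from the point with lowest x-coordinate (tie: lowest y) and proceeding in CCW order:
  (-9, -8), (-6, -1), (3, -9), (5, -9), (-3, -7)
Hull (CCW) = [(-9, -8), (3, -9), (5, -9), (-6, -1)]

Jarvis march: at each step, from the current hull vertex p, select the next vertex q as the point such that every other point lies strictly to the left of (or on) the directed line p → q. (Equivalently: for every other point r, the cross product (q − p) × (r − p) ≥ 0.)
Starting point (lowest x, tie lowest y): (-9, -8). Wrap until returning to start. Resulting hull: (-9, -8), (3, -9), (5, -9), (-6, -1).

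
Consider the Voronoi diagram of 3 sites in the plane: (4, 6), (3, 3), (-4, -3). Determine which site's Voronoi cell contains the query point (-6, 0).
Nearest site = (-4, -3)

The Voronoi cell of site s contains exactly those query points closer to s than to any other site. Compute squared distances from q = (-6, 0) to each site:
  (-4 − -6)² + (-3 − 0)² = 13
  (3 − -6)² + (3 − 0)² = 90
  (4 − -6)² + (6 − 0)² = 136
Minimum is attained by (-4, -3), so q lies in its Voronoi cell.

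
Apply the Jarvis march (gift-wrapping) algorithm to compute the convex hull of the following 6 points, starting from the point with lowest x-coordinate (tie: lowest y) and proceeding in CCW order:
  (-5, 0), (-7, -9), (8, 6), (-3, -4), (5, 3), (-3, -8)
Hull (CCW) = [(-7, -9), (-3, -8), (8, 6), (-5, 0)]

Jarvis march: at each step, from the current hull vertex p, select the next vertex q as the point such that every other point lies strictly to the left of (or on) the directed line p → q. (Equivalently: for every other point r, the cross product (q − p) × (r − p) ≥ 0.)
Starting point (lowest x, tie lowest y): (-7, -9). Wrap until returning to start. Resulting hull: (-7, -9), (-3, -8), (8, 6), (-5, 0).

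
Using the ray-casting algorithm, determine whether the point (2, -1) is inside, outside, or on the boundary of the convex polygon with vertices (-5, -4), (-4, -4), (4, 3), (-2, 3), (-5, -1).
The point (2, -1) lies strictly outside the polygon

Cast a horizontal ray to the right from the query point and count how many polygon edges it crosses (each edge strictly once or zero times, handled with the usual half-open convention). 
Parity of crossings → even ⇒ outside.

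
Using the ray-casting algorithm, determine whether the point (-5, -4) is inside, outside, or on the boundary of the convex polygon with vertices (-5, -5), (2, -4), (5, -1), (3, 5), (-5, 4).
The point (-5, -4) lies on the polygon boundary

Boundary check: the query satisfies the collinearity and bounding-box conditions for some polygon edge, so it lies exactly on the boundary.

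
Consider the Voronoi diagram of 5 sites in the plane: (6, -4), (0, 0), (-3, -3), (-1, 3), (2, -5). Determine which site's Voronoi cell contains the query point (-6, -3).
Nearest site = (-3, -3)

The Voronoi cell of site s contains exactly those query points closer to s than to any other site. Compute squared distances from q = (-6, -3) to each site:
  (-3 − -6)² + (-3 − -3)² = 9
  (0 − -6)² + (0 − -3)² = 45
  (-1 − -6)² + (3 − -3)² = 61
  (2 − -6)² + (-5 − -3)² = 68
  (6 − -6)² + (-4 − -3)² = 145
Minimum is attained by (-3, -3), so q lies in its Voronoi cell.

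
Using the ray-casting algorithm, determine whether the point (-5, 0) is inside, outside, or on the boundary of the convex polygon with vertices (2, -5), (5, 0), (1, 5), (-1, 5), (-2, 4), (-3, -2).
The point (-5, 0) lies strictly outside the polygon

Cast a horizontal ray to the right from the query point and count how many polygon edges it crosses (each edge strictly once or zero times, handled with the usual half-open convention). 
Parity of crossings → even ⇒ outside.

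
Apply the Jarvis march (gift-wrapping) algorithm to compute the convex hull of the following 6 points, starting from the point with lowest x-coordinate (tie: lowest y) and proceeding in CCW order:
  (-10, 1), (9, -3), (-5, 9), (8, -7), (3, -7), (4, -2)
Hull (CCW) = [(-10, 1), (3, -7), (8, -7), (9, -3), (-5, 9)]

Jarvis march: at each step, from the current hull vertex p, select the next vertex q as the point such that every other point lies strictly to the left of (or on) the directed line p → q. (Equivalently: for every other point r, the cross product (q − p) × (r − p) ≥ 0.)
Starting point (lowest x, tie lowest y): (-10, 1). Wrap until returning to start. Resulting hull: (-10, 1), (3, -7), (8, -7), (9, -3), (-5, 9).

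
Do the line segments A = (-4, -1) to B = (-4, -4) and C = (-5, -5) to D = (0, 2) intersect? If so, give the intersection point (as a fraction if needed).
Yes; intersection at (-4, -18/5) (t = 13/15 on AB, s = 1/5 on CD)

Parametrize AB as A + t(B − A) = (-4 + 0 t, -1 + -3 t) and CD as C + s(D − C) = (-5 + 5 s, -5 + 7 s). Solve the linear system for (t, s). Determinant = -15 ≠ 0, so a unique intersection of the containing lines exists. Solution: t = 13/15, s = 1/5 — both in [0, 1], so the segments cross. Intersection point: (-4, -18/5).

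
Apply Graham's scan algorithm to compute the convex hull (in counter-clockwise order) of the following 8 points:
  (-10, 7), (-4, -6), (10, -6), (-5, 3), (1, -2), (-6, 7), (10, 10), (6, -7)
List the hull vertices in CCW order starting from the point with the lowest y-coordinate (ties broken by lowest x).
Hull (CCW) = [(6, -7), (10, -6), (10, 10), (-10, 7), (-4, -6)]

Graham scan procedure:
  1. Find the pivot p₀ = point with lowest y (tie → lowest x): (6, -7).
  2. Sort the remaining points by polar angle around p₀.
  3. Walk through sorted points, maintaining a stack; pop the top while the last three entries make a non-left turn (cross product ≤ 0).
  4. Final stack is the convex hull in CCW order: (6, -7), (10, -6), (10, 10), (-10, 7), (-4, -6).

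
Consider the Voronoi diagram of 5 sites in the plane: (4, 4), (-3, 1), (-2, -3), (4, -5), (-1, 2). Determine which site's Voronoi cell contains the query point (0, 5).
Nearest site = (-1, 2)

The Voronoi cell of site s contains exactly those query points closer to s than to any other site. Compute squared distances from q = (0, 5) to each site:
  (-1 − 0)² + (2 − 5)² = 10
  (4 − 0)² + (4 − 5)² = 17
  (-3 − 0)² + (1 − 5)² = 25
  (-2 − 0)² + (-3 − 5)² = 68
  (4 − 0)² + (-5 − 5)² = 116
Minimum is attained by (-1, 2), so q lies in its Voronoi cell.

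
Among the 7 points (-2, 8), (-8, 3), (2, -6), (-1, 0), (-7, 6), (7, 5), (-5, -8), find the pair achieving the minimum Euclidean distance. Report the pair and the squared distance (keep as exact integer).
Pair = ((-8, 3), (-7, 6)); squared distance = 10

Compute all C(7, 2) = 21 pairwise squared distances (x_i − x_j)² + (y_i − y_j)². The minimum is 10, attained by the pair ((-8, 3), (-7, 6)).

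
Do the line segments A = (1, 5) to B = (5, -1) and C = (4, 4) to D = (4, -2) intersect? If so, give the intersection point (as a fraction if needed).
Yes; intersection at (4, 1/2) (t = 3/4 on AB, s = 7/12 on CD)

Parametrize AB as A + t(B − A) = (1 + 4 t, 5 + -6 t) and CD as C + s(D − C) = (4 + 0 s, 4 + -6 s). Solve the linear system for (t, s). Determinant = 24 ≠ 0, so a unique intersection of the containing lines exists. Solution: t = 3/4, s = 7/12 — both in [0, 1], so the segments cross. Intersection point: (4, 1/2).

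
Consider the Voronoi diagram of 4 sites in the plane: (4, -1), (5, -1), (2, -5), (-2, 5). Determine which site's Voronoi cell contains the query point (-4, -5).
Nearest site = (2, -5)

The Voronoi cell of site s contains exactly those query points closer to s than to any other site. Compute squared distances from q = (-4, -5) to each site:
  (2 − -4)² + (-5 − -5)² = 36
  (4 − -4)² + (-1 − -5)² = 80
  (5 − -4)² + (-1 − -5)² = 97
  (-2 − -4)² + (5 − -5)² = 104
Minimum is attained by (2, -5), so q lies in its Voronoi cell.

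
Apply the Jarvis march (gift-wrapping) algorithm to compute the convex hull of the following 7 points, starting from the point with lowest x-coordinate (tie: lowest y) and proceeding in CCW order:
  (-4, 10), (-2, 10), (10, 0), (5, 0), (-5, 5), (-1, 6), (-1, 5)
Hull (CCW) = [(-5, 5), (5, 0), (10, 0), (-2, 10), (-4, 10)]

Jarvis march: at each step, from the current hull vertex p, select the next vertex q as the point such that every other point lies strictly to the left of (or on) the directed line p → q. (Equivalently: for every other point r, the cross product (q − p) × (r − p) ≥ 0.)
Starting point (lowest x, tie lowest y): (-5, 5). Wrap until returning to start. Resulting hull: (-5, 5), (5, 0), (10, 0), (-2, 10), (-4, 10).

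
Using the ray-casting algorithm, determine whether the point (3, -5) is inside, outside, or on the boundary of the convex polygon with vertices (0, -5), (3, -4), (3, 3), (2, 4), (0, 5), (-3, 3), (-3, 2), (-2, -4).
The point (3, -5) lies strictly outside the polygon

Cast a horizontal ray to the right from the query point and count how many polygon edges it crosses (each edge strictly once or zero times, handled with the usual half-open convention). 
Parity of crossings → even ⇒ outside.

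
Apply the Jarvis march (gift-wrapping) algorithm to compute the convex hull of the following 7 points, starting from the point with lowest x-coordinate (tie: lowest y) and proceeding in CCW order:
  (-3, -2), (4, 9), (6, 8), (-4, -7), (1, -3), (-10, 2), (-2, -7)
Hull (CCW) = [(-10, 2), (-4, -7), (-2, -7), (1, -3), (6, 8), (4, 9)]

Jarvis march: at each step, from the current hull vertex p, select the next vertex q as the point such that every other point lies strictly to the left of (or on) the directed line p → q. (Equivalently: for every other point r, the cross product (q − p) × (r − p) ≥ 0.)
Starting point (lowest x, tie lowest y): (-10, 2). Wrap until returning to start. Resulting hull: (-10, 2), (-4, -7), (-2, -7), (1, -3), (6, 8), (4, 9).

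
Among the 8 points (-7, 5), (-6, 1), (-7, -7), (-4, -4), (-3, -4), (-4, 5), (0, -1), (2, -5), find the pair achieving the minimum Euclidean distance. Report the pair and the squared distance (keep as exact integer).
Pair = ((-4, -4), (-3, -4)); squared distance = 1

Compute all C(8, 2) = 28 pairwise squared distances (x_i − x_j)² + (y_i − y_j)². The minimum is 1, attained by the pair ((-4, -4), (-3, -4)).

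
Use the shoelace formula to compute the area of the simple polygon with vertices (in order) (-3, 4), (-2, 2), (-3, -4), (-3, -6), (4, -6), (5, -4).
Area = 43

Shoelace formula: Area = (1/2) |Σ_i (x_i · y_{i+1} − x_{i+1} · y_i)| (indices mod n). Compute each cross term:
  (-3)(2) − (-2)(4) = 2
  (-2)(-4) − (-3)(2) = 14
  (-3)(-6) − (-3)(-4) = 6
  (-3)(-6) − (4)(-6) = 42
  (4)(-4) − (5)(-6) = 14
  (5)(4) − (-3)(-4) = 8
Sum = 86, so (signed) Area = 86/2 = 43, |Area| = 43.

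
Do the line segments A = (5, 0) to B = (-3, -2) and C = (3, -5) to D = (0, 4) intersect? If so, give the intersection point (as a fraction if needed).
Yes; intersection at (21/13, -11/13) (t = 11/26 on AB, s = 6/13 on CD)

Parametrize AB as A + t(B − A) = (5 + -8 t, 0 + -2 t) and CD as C + s(D − C) = (3 + -3 s, -5 + 9 s). Solve the linear system for (t, s). Determinant = 78 ≠ 0, so a unique intersection of the containing lines exists. Solution: t = 11/26, s = 6/13 — both in [0, 1], so the segments cross. Intersection point: (21/13, -11/13).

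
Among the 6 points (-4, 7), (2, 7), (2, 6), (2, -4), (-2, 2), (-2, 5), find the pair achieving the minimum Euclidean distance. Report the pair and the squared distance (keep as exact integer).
Pair = ((2, 7), (2, 6)); squared distance = 1

Compute all C(6, 2) = 15 pairwise squared distances (x_i − x_j)² + (y_i − y_j)². The minimum is 1, attained by the pair ((2, 7), (2, 6)).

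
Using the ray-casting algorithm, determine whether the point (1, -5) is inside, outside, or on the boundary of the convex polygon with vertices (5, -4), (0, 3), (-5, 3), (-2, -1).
The point (1, -5) lies strictly outside the polygon

Cast a horizontal ray to the right from the query point and count how many polygon edges it crosses (each edge strictly once or zero times, handled with the usual half-open convention). 
Parity of crossings → even ⇒ outside.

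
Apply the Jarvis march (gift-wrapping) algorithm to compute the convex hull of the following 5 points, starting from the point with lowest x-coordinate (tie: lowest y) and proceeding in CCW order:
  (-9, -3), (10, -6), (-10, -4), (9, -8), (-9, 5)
Hull (CCW) = [(-10, -4), (9, -8), (10, -6), (-9, 5)]

Jarvis march: at each step, from the current hull vertex p, select the next vertex q as the point such that every other point lies strictly to the left of (or on) the directed line p → q. (Equivalently: for every other point r, the cross product (q − p) × (r − p) ≥ 0.)
Starting point (lowest x, tie lowest y): (-10, -4). Wrap until returning to start. Resulting hull: (-10, -4), (9, -8), (10, -6), (-9, 5).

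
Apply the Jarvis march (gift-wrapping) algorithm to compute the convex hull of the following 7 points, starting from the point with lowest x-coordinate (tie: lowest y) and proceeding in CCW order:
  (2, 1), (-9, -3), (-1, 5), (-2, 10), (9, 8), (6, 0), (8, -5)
Hull (CCW) = [(-9, -3), (8, -5), (9, 8), (-2, 10)]

Jarvis march: at each step, from the current hull vertex p, select the next vertex q as the point such that every other point lies strictly to the left of (or on) the directed line p → q. (Equivalently: for every other point r, the cross product (q − p) × (r − p) ≥ 0.)
Starting point (lowest x, tie lowest y): (-9, -3). Wrap until returning to start. Resulting hull: (-9, -3), (8, -5), (9, 8), (-2, 10).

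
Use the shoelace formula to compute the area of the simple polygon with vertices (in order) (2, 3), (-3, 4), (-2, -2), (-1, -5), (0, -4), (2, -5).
Area = 67/2

Shoelace formula: Area = (1/2) |Σ_i (x_i · y_{i+1} − x_{i+1} · y_i)| (indices mod n). Compute each cross term:
  (2)(4) − (-3)(3) = 17
  (-3)(-2) − (-2)(4) = 14
  (-2)(-5) − (-1)(-2) = 8
  (-1)(-4) − (0)(-5) = 4
  (0)(-5) − (2)(-4) = 8
  (2)(3) − (2)(-5) = 16
Sum = 67, so (signed) Area = 67/2 = 67/2, |Area| = 67/2.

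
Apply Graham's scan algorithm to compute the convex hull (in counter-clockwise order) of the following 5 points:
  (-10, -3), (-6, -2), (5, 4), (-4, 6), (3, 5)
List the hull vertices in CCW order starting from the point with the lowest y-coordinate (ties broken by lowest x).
Hull (CCW) = [(-10, -3), (-6, -2), (5, 4), (3, 5), (-4, 6)]

Graham scan procedure:
  1. Find the pivot p₀ = point with lowest y (tie → lowest x): (-10, -3).
  2. Sort the remaining points by polar angle around p₀.
  3. Walk through sorted points, maintaining a stack; pop the top while the last three entries make a non-left turn (cross product ≤ 0).
  4. Final stack is the convex hull in CCW order: (-10, -3), (-6, -2), (5, 4), (3, 5), (-4, 6).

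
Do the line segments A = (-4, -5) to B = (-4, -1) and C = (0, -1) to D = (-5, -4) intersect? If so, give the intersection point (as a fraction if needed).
Yes; intersection at (-4, -17/5) (t = 2/5 on AB, s = 4/5 on CD)

Parametrize AB as A + t(B − A) = (-4 + 0 t, -5 + 4 t) and CD as C + s(D − C) = (0 + -5 s, -1 + -3 s). Solve the linear system for (t, s). Determinant = -20 ≠ 0, so a unique intersection of the containing lines exists. Solution: t = 2/5, s = 4/5 — both in [0, 1], so the segments cross. Intersection point: (-4, -17/5).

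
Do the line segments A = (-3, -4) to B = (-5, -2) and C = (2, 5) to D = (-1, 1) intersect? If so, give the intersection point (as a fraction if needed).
No (intersection of containing lines falls outside at least one segment)

Parametrize and solve: t = 1/2, s = 2. At least one of these is outside [0, 1], so the segments do not intersect.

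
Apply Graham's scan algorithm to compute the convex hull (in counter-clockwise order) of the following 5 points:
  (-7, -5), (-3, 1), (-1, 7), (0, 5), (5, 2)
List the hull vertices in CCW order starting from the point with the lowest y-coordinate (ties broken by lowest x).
Hull (CCW) = [(-7, -5), (5, 2), (-1, 7)]

Graham scan procedure:
  1. Find the pivot p₀ = point with lowest y (tie → lowest x): (-7, -5).
  2. Sort the remaining points by polar angle around p₀.
  3. Walk through sorted points, maintaining a stack; pop the top while the last three entries make a non-left turn (cross product ≤ 0).
  4. Final stack is the convex hull in CCW order: (-7, -5), (5, 2), (-1, 7).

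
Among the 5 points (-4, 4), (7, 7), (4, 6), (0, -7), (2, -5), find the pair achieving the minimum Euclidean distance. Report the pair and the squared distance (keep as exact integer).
Pair = ((0, -7), (2, -5)); squared distance = 8

Compute all C(5, 2) = 10 pairwise squared distances (x_i − x_j)² + (y_i − y_j)². The minimum is 8, attained by the pair ((0, -7), (2, -5)).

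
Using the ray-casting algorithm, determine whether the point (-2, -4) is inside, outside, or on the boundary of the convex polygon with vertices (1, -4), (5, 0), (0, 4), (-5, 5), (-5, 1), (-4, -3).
The point (-2, -4) lies strictly outside the polygon

Cast a horizontal ray to the right from the query point and count how many polygon edges it crosses (each edge strictly once or zero times, handled with the usual half-open convention). 
Parity of crossings → even ⇒ outside.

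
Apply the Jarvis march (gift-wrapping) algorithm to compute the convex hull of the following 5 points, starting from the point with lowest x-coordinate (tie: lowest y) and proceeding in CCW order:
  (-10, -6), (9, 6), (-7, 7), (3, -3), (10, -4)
Hull (CCW) = [(-10, -6), (10, -4), (9, 6), (-7, 7)]

Jarvis march: at each step, from the current hull vertex p, select the next vertex q as the point such that every other point lies strictly to the left of (or on) the directed line p → q. (Equivalently: for every other point r, the cross product (q − p) × (r − p) ≥ 0.)
Starting point (lowest x, tie lowest y): (-10, -6). Wrap until returning to start. Resulting hull: (-10, -6), (10, -4), (9, 6), (-7, 7).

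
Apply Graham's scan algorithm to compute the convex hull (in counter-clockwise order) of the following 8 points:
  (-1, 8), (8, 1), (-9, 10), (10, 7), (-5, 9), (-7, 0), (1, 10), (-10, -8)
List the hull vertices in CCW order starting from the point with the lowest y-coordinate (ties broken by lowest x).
Hull (CCW) = [(-10, -8), (8, 1), (10, 7), (1, 10), (-9, 10)]

Graham scan procedure:
  1. Find the pivot p₀ = point with lowest y (tie → lowest x): (-10, -8).
  2. Sort the remaining points by polar angle around p₀.
  3. Walk through sorted points, maintaining a stack; pop the top while the last three entries make a non-left turn (cross product ≤ 0).
  4. Final stack is the convex hull in CCW order: (-10, -8), (8, 1), (10, 7), (1, 10), (-9, 10).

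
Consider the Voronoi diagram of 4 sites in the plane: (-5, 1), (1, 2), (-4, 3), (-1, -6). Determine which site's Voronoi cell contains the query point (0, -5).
Nearest site = (-1, -6)

The Voronoi cell of site s contains exactly those query points closer to s than to any other site. Compute squared distances from q = (0, -5) to each site:
  (-1 − 0)² + (-6 − -5)² = 2
  (1 − 0)² + (2 − -5)² = 50
  (-5 − 0)² + (1 − -5)² = 61
  (-4 − 0)² + (3 − -5)² = 80
Minimum is attained by (-1, -6), so q lies in its Voronoi cell.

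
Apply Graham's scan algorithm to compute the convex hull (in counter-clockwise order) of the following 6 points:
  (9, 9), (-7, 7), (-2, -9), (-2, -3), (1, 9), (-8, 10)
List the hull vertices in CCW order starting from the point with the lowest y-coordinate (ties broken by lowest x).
Hull (CCW) = [(-2, -9), (9, 9), (-8, 10)]

Graham scan procedure:
  1. Find the pivot p₀ = point with lowest y (tie → lowest x): (-2, -9).
  2. Sort the remaining points by polar angle around p₀.
  3. Walk through sorted points, maintaining a stack; pop the top while the last three entries make a non-left turn (cross product ≤ 0).
  4. Final stack is the convex hull in CCW order: (-2, -9), (9, 9), (-8, 10).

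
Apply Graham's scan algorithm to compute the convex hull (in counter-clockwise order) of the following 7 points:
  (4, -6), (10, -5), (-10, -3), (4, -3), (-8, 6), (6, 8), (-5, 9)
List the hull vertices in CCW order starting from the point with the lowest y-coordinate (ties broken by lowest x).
Hull (CCW) = [(4, -6), (10, -5), (6, 8), (-5, 9), (-8, 6), (-10, -3)]

Graham scan procedure:
  1. Find the pivot p₀ = point with lowest y (tie → lowest x): (4, -6).
  2. Sort the remaining points by polar angle around p₀.
  3. Walk through sorted points, maintaining a stack; pop the top while the last three entries make a non-left turn (cross product ≤ 0).
  4. Final stack is the convex hull in CCW order: (4, -6), (10, -5), (6, 8), (-5, 9), (-8, 6), (-10, -3).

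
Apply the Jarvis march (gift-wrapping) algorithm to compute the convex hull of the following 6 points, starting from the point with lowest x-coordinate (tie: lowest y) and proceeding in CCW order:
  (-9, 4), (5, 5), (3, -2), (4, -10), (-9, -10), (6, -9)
Hull (CCW) = [(-9, -10), (4, -10), (6, -9), (5, 5), (-9, 4)]

Jarvis march: at each step, from the current hull vertex p, select the next vertex q as the point such that every other point lies strictly to the left of (or on) the directed line p → q. (Equivalently: for every other point r, the cross product (q − p) × (r − p) ≥ 0.)
Starting point (lowest x, tie lowest y): (-9, -10). Wrap until returning to start. Resulting hull: (-9, -10), (4, -10), (6, -9), (5, 5), (-9, 4).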